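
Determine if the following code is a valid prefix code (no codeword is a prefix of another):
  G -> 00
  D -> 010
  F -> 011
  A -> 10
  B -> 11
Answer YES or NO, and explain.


Checking each pair (does one codeword prefix another?):
  G='00' vs D='010': no prefix
  G='00' vs F='011': no prefix
  G='00' vs A='10': no prefix
  G='00' vs B='11': no prefix
  D='010' vs G='00': no prefix
  D='010' vs F='011': no prefix
  D='010' vs A='10': no prefix
  D='010' vs B='11': no prefix
  F='011' vs G='00': no prefix
  F='011' vs D='010': no prefix
  F='011' vs A='10': no prefix
  F='011' vs B='11': no prefix
  A='10' vs G='00': no prefix
  A='10' vs D='010': no prefix
  A='10' vs F='011': no prefix
  A='10' vs B='11': no prefix
  B='11' vs G='00': no prefix
  B='11' vs D='010': no prefix
  B='11' vs F='011': no prefix
  B='11' vs A='10': no prefix
No violation found over all pairs.

YES -- this is a valid prefix code. No codeword is a prefix of any other codeword.


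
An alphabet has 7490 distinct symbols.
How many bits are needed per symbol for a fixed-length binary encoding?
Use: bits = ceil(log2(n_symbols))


log2(7490) = 12.8708
Bracket: 2^12 = 4096 < 7490 <= 2^13 = 8192
So ceil(log2(7490)) = 13

bits = ceil(log2(7490)) = ceil(12.8708) = 13 bits


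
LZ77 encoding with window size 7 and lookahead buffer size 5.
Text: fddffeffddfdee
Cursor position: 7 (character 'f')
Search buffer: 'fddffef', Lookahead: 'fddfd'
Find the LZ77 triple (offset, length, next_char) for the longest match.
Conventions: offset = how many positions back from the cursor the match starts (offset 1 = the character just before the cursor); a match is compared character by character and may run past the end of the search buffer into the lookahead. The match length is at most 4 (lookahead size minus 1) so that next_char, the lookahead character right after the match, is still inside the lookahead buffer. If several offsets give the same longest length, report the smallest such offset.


Try each offset into the search buffer:
  offset=1 (pos 6, char 'f'): match length 1
  offset=2 (pos 5, char 'e'): match length 0
  offset=3 (pos 4, char 'f'): match length 1
  offset=4 (pos 3, char 'f'): match length 1
  offset=5 (pos 2, char 'd'): match length 0
  offset=6 (pos 1, char 'd'): match length 0
  offset=7 (pos 0, char 'f'): match length 4
Longest match has length 4 at offset 7.
next_char = character at position 7 + 4 = 11 -> 'd'

Best match: offset=7, length=4 (matching 'fddf' starting at position 0)
LZ77 triple: (7, 4, 'd')


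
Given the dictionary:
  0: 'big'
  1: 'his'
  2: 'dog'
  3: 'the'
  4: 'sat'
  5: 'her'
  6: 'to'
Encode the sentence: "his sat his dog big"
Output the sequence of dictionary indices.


Look up each word in the dictionary:
  'his' -> 1
  'sat' -> 4
  'his' -> 1
  'dog' -> 2
  'big' -> 0

Encoded: [1, 4, 1, 2, 0]


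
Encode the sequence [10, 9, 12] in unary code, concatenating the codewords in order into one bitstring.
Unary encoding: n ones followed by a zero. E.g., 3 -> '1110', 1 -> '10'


Encode each number as n ones followed by a terminating 0:
  10 -> 11111111110 (11 bits)
  9 -> 1111111110 (10 bits)
  12 -> 1111111111110 (13 bits)
Total length = 11 + 10 + 13 = 34 bits.

Unary([10, 9, 12]) = 1111111111011111111101111111111110 (34 bits)


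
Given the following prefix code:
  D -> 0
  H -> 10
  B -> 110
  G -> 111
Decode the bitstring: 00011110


Decoding step by step:
Bits 0 -> D
Bits 0 -> D
Bits 0 -> D
Bits 111 -> G
Bits 10 -> H


Decoded message: DDDGH


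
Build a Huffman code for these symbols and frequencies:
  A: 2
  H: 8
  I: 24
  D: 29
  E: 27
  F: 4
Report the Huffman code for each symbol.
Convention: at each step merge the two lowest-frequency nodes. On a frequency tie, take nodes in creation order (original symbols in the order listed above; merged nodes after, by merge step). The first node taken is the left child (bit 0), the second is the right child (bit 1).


Huffman tree construction:
Step 1: Merge A(2) + F(4) = 6
Step 2: Merge (A+F)(6) + H(8) = 14
Step 3: Merge ((A+F)+H)(14) + I(24) = 38
Step 4: Merge E(27) + D(29) = 56
Step 5: Merge (((A+F)+H)+I)(38) + (E+D)(56) = 94
Read each symbol's code off the tree from the root (left child = 0, right child = 1).

Codes:
  A: 0000 (length 4)
  H: 001 (length 3)
  I: 01 (length 2)
  D: 11 (length 2)
  E: 10 (length 2)
  F: 0001 (length 4)
Average code length: 208/94 = 2.2128 bits/symbol


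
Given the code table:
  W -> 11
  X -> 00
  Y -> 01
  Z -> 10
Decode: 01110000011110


Decoding:
01 -> Y
11 -> W
00 -> X
00 -> X
01 -> Y
11 -> W
10 -> Z


Result: YWXXYWZ


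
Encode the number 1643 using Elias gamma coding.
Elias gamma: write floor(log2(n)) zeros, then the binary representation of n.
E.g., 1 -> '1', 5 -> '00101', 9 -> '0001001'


num_bits = floor(log2(1643)) + 1 = 11
leading_zeros = num_bits - 1 = 10
binary(1643) = 11001101011

Elias gamma(1643) = '0000000000' + '11001101011' = 000000000011001101011 (21 bits)


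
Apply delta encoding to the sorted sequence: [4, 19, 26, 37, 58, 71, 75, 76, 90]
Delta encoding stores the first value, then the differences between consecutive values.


First value: 4
Deltas:
  19 - 4 = 15
  26 - 19 = 7
  37 - 26 = 11
  58 - 37 = 21
  71 - 58 = 13
  75 - 71 = 4
  76 - 75 = 1
  90 - 76 = 14


Delta encoded: [4, 15, 7, 11, 21, 13, 4, 1, 14]


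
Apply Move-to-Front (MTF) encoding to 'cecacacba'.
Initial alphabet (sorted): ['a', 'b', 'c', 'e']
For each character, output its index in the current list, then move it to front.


MTF encoding:
'c': index 2 in ['a', 'b', 'c', 'e'] -> ['c', 'a', 'b', 'e']
'e': index 3 in ['c', 'a', 'b', 'e'] -> ['e', 'c', 'a', 'b']
'c': index 1 in ['e', 'c', 'a', 'b'] -> ['c', 'e', 'a', 'b']
'a': index 2 in ['c', 'e', 'a', 'b'] -> ['a', 'c', 'e', 'b']
'c': index 1 in ['a', 'c', 'e', 'b'] -> ['c', 'a', 'e', 'b']
'a': index 1 in ['c', 'a', 'e', 'b'] -> ['a', 'c', 'e', 'b']
'c': index 1 in ['a', 'c', 'e', 'b'] -> ['c', 'a', 'e', 'b']
'b': index 3 in ['c', 'a', 'e', 'b'] -> ['b', 'c', 'a', 'e']
'a': index 2 in ['b', 'c', 'a', 'e'] -> ['a', 'b', 'c', 'e']


Output: [2, 3, 1, 2, 1, 1, 1, 3, 2]


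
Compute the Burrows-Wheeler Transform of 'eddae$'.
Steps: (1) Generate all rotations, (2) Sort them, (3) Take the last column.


Rotations (sorted):
  0: $eddae -> last char: e
  1: ae$edd -> last char: d
  2: dae$ed -> last char: d
  3: ddae$e -> last char: e
  4: e$edda -> last char: a
  5: eddae$ -> last char: $


BWT = eddea$


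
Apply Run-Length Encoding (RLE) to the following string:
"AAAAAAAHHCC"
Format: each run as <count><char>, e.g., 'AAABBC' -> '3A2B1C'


Scanning runs left to right:
  i=0: run of 'A' x 7 -> '7A'
  i=7: run of 'H' x 2 -> '2H'
  i=9: run of 'C' x 2 -> '2C'

RLE = 7A2H2C


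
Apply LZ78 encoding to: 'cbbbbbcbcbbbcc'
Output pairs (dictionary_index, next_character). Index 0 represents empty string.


LZ78 encoding steps:
Dictionary: {0: ''}
Step 1: w='' (idx 0), next='c' -> output (0, 'c'), add 'c' as idx 1
Step 2: w='' (idx 0), next='b' -> output (0, 'b'), add 'b' as idx 2
Step 3: w='b' (idx 2), next='b' -> output (2, 'b'), add 'bb' as idx 3
Step 4: w='bb' (idx 3), next='c' -> output (3, 'c'), add 'bbc' as idx 4
Step 5: w='b' (idx 2), next='c' -> output (2, 'c'), add 'bc' as idx 5
Step 6: w='bb' (idx 3), next='b' -> output (3, 'b'), add 'bbb' as idx 6
Step 7: w='c' (idx 1), next='c' -> output (1, 'c'), add 'cc' as idx 7


Encoded: [(0, 'c'), (0, 'b'), (2, 'b'), (3, 'c'), (2, 'c'), (3, 'b'), (1, 'c')]


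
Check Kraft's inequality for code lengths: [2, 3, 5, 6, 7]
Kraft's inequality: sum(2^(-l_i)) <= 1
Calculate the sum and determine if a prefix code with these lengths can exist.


Sum = 2^(-2) + 2^(-3) + 2^(-5) + 2^(-6) + 2^(-7)
    = 0.25 + 0.125 + 0.03125 + 0.015625 + 0.0078125
    = 55/128 = 0.4296875
Since 0.4296875 <= 1, Kraft's inequality IS satisfied.
A prefix code with these lengths CAN exist.

Kraft sum = 0.4296875. Satisfied.


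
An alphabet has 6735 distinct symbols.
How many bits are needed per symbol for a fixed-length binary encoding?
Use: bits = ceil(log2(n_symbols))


log2(6735) = 12.7175
Bracket: 2^12 = 4096 < 6735 <= 2^13 = 8192
So ceil(log2(6735)) = 13

bits = ceil(log2(6735)) = ceil(12.7175) = 13 bits


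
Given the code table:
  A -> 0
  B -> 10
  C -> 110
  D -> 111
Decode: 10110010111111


Decoding:
10 -> B
110 -> C
0 -> A
10 -> B
111 -> D
111 -> D


Result: BCABDD


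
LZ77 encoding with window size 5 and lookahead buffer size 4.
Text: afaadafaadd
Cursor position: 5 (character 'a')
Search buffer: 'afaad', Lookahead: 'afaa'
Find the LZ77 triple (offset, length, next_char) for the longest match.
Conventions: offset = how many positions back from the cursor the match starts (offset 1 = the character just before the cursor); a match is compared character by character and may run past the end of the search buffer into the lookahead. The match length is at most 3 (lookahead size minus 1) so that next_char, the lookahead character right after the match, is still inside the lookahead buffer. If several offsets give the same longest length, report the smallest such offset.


Try each offset into the search buffer:
  offset=1 (pos 4, char 'd'): match length 0
  offset=2 (pos 3, char 'a'): match length 1
  offset=3 (pos 2, char 'a'): match length 1
  offset=4 (pos 1, char 'f'): match length 0
  offset=5 (pos 0, char 'a'): match length 3
Longest match has length 3 at offset 5.
next_char = character at position 5 + 3 = 8 -> 'a'

Best match: offset=5, length=3 (matching 'afa' starting at position 0)
LZ77 triple: (5, 3, 'a')


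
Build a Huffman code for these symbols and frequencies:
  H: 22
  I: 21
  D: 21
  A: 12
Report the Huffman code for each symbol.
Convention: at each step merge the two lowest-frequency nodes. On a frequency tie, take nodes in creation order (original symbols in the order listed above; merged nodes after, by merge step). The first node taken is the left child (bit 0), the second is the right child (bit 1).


Huffman tree construction:
Step 1: Merge A(12) + I(21) = 33
Step 2: Merge D(21) + H(22) = 43
Step 3: Merge (A+I)(33) + (D+H)(43) = 76
Read each symbol's code off the tree from the root (left child = 0, right child = 1).

Codes:
  H: 11 (length 2)
  I: 01 (length 2)
  D: 10 (length 2)
  A: 00 (length 2)
Average code length: 152/76 = 2.0000 bits/symbol


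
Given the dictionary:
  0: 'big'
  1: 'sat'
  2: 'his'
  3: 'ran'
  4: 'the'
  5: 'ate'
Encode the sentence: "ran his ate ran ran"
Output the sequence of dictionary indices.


Look up each word in the dictionary:
  'ran' -> 3
  'his' -> 2
  'ate' -> 5
  'ran' -> 3
  'ran' -> 3

Encoded: [3, 2, 5, 3, 3]


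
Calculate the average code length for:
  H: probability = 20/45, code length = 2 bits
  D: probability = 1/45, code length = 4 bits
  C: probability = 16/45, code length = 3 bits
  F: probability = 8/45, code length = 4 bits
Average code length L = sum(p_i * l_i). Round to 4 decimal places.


Weighted contributions p_i * l_i:
  H: (20/45) * 2 = 40/45
  D: (1/45) * 4 = 4/45
  C: (16/45) * 3 = 48/45
  F: (8/45) * 4 = 32/45
Sum = (40 + 4 + 48 + 32)/45 = 124/45

L = 124/45 = 2.7556 bits/symbol


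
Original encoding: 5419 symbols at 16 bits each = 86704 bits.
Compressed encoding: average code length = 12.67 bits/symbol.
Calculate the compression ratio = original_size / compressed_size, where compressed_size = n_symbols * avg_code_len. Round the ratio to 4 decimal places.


original_size = n_symbols * orig_bits = 5419 * 16 = 86704 bits
compressed_size = n_symbols * avg_code_len = 5419 * 12.67 = 68658.73 bits
ratio = original_size / compressed_size = 86704 / 68658.73 = 1.2628

Compression ratio = 1.2628


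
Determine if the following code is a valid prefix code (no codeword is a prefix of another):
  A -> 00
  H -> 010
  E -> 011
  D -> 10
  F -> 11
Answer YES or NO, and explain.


Checking each pair (does one codeword prefix another?):
  A='00' vs H='010': no prefix
  A='00' vs E='011': no prefix
  A='00' vs D='10': no prefix
  A='00' vs F='11': no prefix
  H='010' vs A='00': no prefix
  H='010' vs E='011': no prefix
  H='010' vs D='10': no prefix
  H='010' vs F='11': no prefix
  E='011' vs A='00': no prefix
  E='011' vs H='010': no prefix
  E='011' vs D='10': no prefix
  E='011' vs F='11': no prefix
  D='10' vs A='00': no prefix
  D='10' vs H='010': no prefix
  D='10' vs E='011': no prefix
  D='10' vs F='11': no prefix
  F='11' vs A='00': no prefix
  F='11' vs H='010': no prefix
  F='11' vs E='011': no prefix
  F='11' vs D='10': no prefix
No violation found over all pairs.

YES -- this is a valid prefix code. No codeword is a prefix of any other codeword.


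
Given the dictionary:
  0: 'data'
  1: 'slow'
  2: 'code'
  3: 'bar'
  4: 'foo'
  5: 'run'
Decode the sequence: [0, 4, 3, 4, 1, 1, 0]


Look up each index in the dictionary:
  0 -> 'data'
  4 -> 'foo'
  3 -> 'bar'
  4 -> 'foo'
  1 -> 'slow'
  1 -> 'slow'
  0 -> 'data'

Decoded: "data foo bar foo slow slow data"


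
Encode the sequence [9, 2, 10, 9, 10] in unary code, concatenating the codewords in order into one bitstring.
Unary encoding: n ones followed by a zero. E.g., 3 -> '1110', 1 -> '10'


Encode each number as n ones followed by a terminating 0:
  9 -> 1111111110 (10 bits)
  2 -> 110 (3 bits)
  10 -> 11111111110 (11 bits)
  9 -> 1111111110 (10 bits)
  10 -> 11111111110 (11 bits)
Total length = 10 + 3 + 11 + 10 + 11 = 45 bits.

Unary([9, 2, 10, 9, 10]) = 111111111011011111111110111111111011111111110 (45 bits)


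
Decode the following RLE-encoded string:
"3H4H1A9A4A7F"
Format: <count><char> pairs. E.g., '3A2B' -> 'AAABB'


Expanding each <count><char> pair:
  3H -> 'HHH'
  4H -> 'HHHH'
  1A -> 'A'
  9A -> 'AAAAAAAAA'
  4A -> 'AAAA'
  7F -> 'FFFFFFF'

Decoded = HHHHHHHAAAAAAAAAAAAAAFFFFFFF


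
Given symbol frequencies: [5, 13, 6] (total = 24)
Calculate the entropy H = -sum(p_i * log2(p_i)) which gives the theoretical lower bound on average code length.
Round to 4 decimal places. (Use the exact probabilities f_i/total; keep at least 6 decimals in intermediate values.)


Per-symbol terms -p_i * log2(p_i) with p_i = f_i/24:
  p = 5/24 = 0.208333: log2(p) = -2.263034, -p*log2(p) = 0.471466
  p = 13/24 = 0.541667: log2(p) = -0.884523, -p*log2(p) = 0.479117
  p = 6/24 = 0.250000: log2(p) = -2.000000, -p*log2(p) = 0.500000
H = 0.471466 + 0.479117 + 0.500000 = 1.450583

H = 1.4506 bits/symbol


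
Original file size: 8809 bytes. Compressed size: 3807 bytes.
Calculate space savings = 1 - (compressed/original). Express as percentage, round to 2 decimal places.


ratio = compressed/original = 3807/8809 = 0.432172
savings = 1 - ratio = 1 - 0.432172 = 0.567828
as a percentage: 0.567828 * 100 = 56.78%

Space savings = 1 - 3807/8809 = 56.78%


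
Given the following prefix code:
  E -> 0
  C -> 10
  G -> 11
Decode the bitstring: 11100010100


Decoding step by step:
Bits 11 -> G
Bits 10 -> C
Bits 0 -> E
Bits 0 -> E
Bits 10 -> C
Bits 10 -> C
Bits 0 -> E


Decoded message: GCEECCE


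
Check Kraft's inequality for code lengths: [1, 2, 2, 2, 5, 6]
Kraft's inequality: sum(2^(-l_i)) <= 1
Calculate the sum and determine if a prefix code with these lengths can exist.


Sum = 2^(-1) + 2^(-2) + 2^(-2) + 2^(-2) + 2^(-5) + 2^(-6)
    = 0.5 + 0.25 + 0.25 + 0.25 + 0.03125 + 0.015625
    = 83/64 = 1.296875
Since 1.296875 > 1, Kraft's inequality is NOT satisfied.
A prefix code with these lengths CANNOT exist.

Kraft sum = 1.296875. Not satisfied.


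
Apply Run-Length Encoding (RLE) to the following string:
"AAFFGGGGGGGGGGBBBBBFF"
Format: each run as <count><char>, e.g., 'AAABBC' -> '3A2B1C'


Scanning runs left to right:
  i=0: run of 'A' x 2 -> '2A'
  i=2: run of 'F' x 2 -> '2F'
  i=4: run of 'G' x 10 -> '10G'
  i=14: run of 'B' x 5 -> '5B'
  i=19: run of 'F' x 2 -> '2F'

RLE = 2A2F10G5B2F


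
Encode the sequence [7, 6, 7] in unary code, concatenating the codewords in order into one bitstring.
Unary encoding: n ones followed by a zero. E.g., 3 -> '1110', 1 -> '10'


Encode each number as n ones followed by a terminating 0:
  7 -> 11111110 (8 bits)
  6 -> 1111110 (7 bits)
  7 -> 11111110 (8 bits)
Total length = 8 + 7 + 8 = 23 bits.

Unary([7, 6, 7]) = 11111110111111011111110 (23 bits)


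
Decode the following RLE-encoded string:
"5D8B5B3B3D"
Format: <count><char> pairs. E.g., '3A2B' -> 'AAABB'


Expanding each <count><char> pair:
  5D -> 'DDDDD'
  8B -> 'BBBBBBBB'
  5B -> 'BBBBB'
  3B -> 'BBB'
  3D -> 'DDD'

Decoded = DDDDDBBBBBBBBBBBBBBBBDDD


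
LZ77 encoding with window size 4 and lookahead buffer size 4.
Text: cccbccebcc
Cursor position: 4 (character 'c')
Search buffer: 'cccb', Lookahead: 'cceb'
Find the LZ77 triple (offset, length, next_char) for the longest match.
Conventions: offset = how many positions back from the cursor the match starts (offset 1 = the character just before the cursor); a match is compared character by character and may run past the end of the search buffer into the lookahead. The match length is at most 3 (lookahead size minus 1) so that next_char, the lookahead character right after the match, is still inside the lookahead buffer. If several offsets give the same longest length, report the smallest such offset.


Try each offset into the search buffer:
  offset=1 (pos 3, char 'b'): match length 0
  offset=2 (pos 2, char 'c'): match length 1
  offset=3 (pos 1, char 'c'): match length 2
  offset=4 (pos 0, char 'c'): match length 2
Longest match has length 2, found at offsets 3, 4; take the smallest, offset 3.
next_char = character at position 4 + 2 = 6 -> 'e'

Best match: offset=3, length=2 (matching 'cc' starting at position 1)
LZ77 triple: (3, 2, 'e')


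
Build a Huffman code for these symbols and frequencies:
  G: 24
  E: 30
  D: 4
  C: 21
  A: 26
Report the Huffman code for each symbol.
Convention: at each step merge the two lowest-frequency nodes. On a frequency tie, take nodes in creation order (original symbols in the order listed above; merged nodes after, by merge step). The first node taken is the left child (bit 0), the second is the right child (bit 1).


Huffman tree construction:
Step 1: Merge D(4) + C(21) = 25
Step 2: Merge G(24) + (D+C)(25) = 49
Step 3: Merge A(26) + E(30) = 56
Step 4: Merge (G+(D+C))(49) + (A+E)(56) = 105
Read each symbol's code off the tree from the root (left child = 0, right child = 1).

Codes:
  G: 00 (length 2)
  E: 11 (length 2)
  D: 010 (length 3)
  C: 011 (length 3)
  A: 10 (length 2)
Average code length: 235/105 = 2.2381 bits/symbol


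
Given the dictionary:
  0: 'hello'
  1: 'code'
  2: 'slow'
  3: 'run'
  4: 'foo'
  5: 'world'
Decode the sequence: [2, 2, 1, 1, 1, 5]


Look up each index in the dictionary:
  2 -> 'slow'
  2 -> 'slow'
  1 -> 'code'
  1 -> 'code'
  1 -> 'code'
  5 -> 'world'

Decoded: "slow slow code code code world"


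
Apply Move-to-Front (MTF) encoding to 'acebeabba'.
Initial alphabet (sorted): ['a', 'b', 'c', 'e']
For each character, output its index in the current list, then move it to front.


MTF encoding:
'a': index 0 in ['a', 'b', 'c', 'e'] -> ['a', 'b', 'c', 'e']
'c': index 2 in ['a', 'b', 'c', 'e'] -> ['c', 'a', 'b', 'e']
'e': index 3 in ['c', 'a', 'b', 'e'] -> ['e', 'c', 'a', 'b']
'b': index 3 in ['e', 'c', 'a', 'b'] -> ['b', 'e', 'c', 'a']
'e': index 1 in ['b', 'e', 'c', 'a'] -> ['e', 'b', 'c', 'a']
'a': index 3 in ['e', 'b', 'c', 'a'] -> ['a', 'e', 'b', 'c']
'b': index 2 in ['a', 'e', 'b', 'c'] -> ['b', 'a', 'e', 'c']
'b': index 0 in ['b', 'a', 'e', 'c'] -> ['b', 'a', 'e', 'c']
'a': index 1 in ['b', 'a', 'e', 'c'] -> ['a', 'b', 'e', 'c']


Output: [0, 2, 3, 3, 1, 3, 2, 0, 1]


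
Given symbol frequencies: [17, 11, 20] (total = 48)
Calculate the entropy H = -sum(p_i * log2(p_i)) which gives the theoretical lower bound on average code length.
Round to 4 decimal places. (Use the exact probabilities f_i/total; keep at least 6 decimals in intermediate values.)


Per-symbol terms -p_i * log2(p_i) with p_i = f_i/48:
  p = 17/48 = 0.354167: log2(p) = -1.497500, -p*log2(p) = 0.530364
  p = 11/48 = 0.229167: log2(p) = -2.125531, -p*log2(p) = 0.487101
  p = 20/48 = 0.416667: log2(p) = -1.263034, -p*log2(p) = 0.526264
H = 0.530364 + 0.487101 + 0.526264 = 1.543729

H = 1.5437 bits/symbol


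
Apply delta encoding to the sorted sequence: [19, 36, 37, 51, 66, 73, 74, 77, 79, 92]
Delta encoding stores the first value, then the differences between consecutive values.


First value: 19
Deltas:
  36 - 19 = 17
  37 - 36 = 1
  51 - 37 = 14
  66 - 51 = 15
  73 - 66 = 7
  74 - 73 = 1
  77 - 74 = 3
  79 - 77 = 2
  92 - 79 = 13


Delta encoded: [19, 17, 1, 14, 15, 7, 1, 3, 2, 13]


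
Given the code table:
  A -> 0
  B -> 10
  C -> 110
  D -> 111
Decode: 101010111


Decoding:
10 -> B
10 -> B
10 -> B
111 -> D


Result: BBBD


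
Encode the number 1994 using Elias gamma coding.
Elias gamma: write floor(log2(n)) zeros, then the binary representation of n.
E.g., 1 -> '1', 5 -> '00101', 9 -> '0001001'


num_bits = floor(log2(1994)) + 1 = 11
leading_zeros = num_bits - 1 = 10
binary(1994) = 11111001010

Elias gamma(1994) = '0000000000' + '11111001010' = 000000000011111001010 (21 bits)


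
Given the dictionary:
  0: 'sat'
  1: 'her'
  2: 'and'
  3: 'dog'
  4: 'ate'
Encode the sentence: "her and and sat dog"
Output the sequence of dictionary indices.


Look up each word in the dictionary:
  'her' -> 1
  'and' -> 2
  'and' -> 2
  'sat' -> 0
  'dog' -> 3

Encoded: [1, 2, 2, 0, 3]


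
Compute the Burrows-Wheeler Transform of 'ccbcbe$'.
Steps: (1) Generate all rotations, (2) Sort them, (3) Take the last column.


Rotations (sorted):
  0: $ccbcbe -> last char: e
  1: bcbe$cc -> last char: c
  2: be$ccbc -> last char: c
  3: cbcbe$c -> last char: c
  4: cbe$ccb -> last char: b
  5: ccbcbe$ -> last char: $
  6: e$ccbcb -> last char: b


BWT = ecccb$b


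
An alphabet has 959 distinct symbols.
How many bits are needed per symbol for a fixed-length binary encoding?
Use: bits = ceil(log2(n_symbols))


log2(959) = 9.9054
Bracket: 2^9 = 512 < 959 <= 2^10 = 1024
So ceil(log2(959)) = 10

bits = ceil(log2(959)) = ceil(9.9054) = 10 bits


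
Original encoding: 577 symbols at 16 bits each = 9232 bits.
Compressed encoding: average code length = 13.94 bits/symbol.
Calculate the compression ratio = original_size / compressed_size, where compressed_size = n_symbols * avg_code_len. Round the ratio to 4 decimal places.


original_size = n_symbols * orig_bits = 577 * 16 = 9232 bits
compressed_size = n_symbols * avg_code_len = 577 * 13.94 = 8043.38 bits
ratio = original_size / compressed_size = 9232 / 8043.38 = 1.1478

Compression ratio = 1.1478


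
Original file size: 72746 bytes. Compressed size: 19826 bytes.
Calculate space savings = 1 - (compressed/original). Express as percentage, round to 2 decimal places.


ratio = compressed/original = 19826/72746 = 0.272537
savings = 1 - ratio = 1 - 0.272537 = 0.727463
as a percentage: 0.727463 * 100 = 72.75%

Space savings = 1 - 19826/72746 = 72.75%


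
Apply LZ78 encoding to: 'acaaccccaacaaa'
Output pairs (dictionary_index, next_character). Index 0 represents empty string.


LZ78 encoding steps:
Dictionary: {0: ''}
Step 1: w='' (idx 0), next='a' -> output (0, 'a'), add 'a' as idx 1
Step 2: w='' (idx 0), next='c' -> output (0, 'c'), add 'c' as idx 2
Step 3: w='a' (idx 1), next='a' -> output (1, 'a'), add 'aa' as idx 3
Step 4: w='c' (idx 2), next='c' -> output (2, 'c'), add 'cc' as idx 4
Step 5: w='cc' (idx 4), next='a' -> output (4, 'a'), add 'cca' as idx 5
Step 6: w='a' (idx 1), next='c' -> output (1, 'c'), add 'ac' as idx 6
Step 7: w='aa' (idx 3), next='a' -> output (3, 'a'), add 'aaa' as idx 7


Encoded: [(0, 'a'), (0, 'c'), (1, 'a'), (2, 'c'), (4, 'a'), (1, 'c'), (3, 'a')]


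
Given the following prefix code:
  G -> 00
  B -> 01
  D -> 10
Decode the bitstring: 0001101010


Decoding step by step:
Bits 00 -> G
Bits 01 -> B
Bits 10 -> D
Bits 10 -> D
Bits 10 -> D


Decoded message: GBDDD


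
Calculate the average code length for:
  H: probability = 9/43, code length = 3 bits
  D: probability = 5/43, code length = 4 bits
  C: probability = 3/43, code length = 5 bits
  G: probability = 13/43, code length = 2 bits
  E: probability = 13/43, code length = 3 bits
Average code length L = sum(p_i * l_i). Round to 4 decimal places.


Weighted contributions p_i * l_i:
  H: (9/43) * 3 = 27/43
  D: (5/43) * 4 = 20/43
  C: (3/43) * 5 = 15/43
  G: (13/43) * 2 = 26/43
  E: (13/43) * 3 = 39/43
Sum = (27 + 20 + 15 + 26 + 39)/43 = 127/43

L = 127/43 = 2.9535 bits/symbol


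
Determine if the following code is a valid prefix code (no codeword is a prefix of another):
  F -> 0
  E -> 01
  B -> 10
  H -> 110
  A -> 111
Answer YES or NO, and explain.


Checking each pair (does one codeword prefix another?):
  F='0' vs E='01': prefix -- VIOLATION

NO -- this is NOT a valid prefix code. F (0) is a prefix of E (01).


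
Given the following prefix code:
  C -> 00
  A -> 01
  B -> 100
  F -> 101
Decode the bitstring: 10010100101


Decoding step by step:
Bits 100 -> B
Bits 101 -> F
Bits 00 -> C
Bits 101 -> F


Decoded message: BFCF


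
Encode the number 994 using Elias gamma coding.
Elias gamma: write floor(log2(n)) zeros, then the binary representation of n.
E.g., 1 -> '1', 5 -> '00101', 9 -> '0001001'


num_bits = floor(log2(994)) + 1 = 10
leading_zeros = num_bits - 1 = 9
binary(994) = 1111100010

Elias gamma(994) = '000000000' + '1111100010' = 0000000001111100010 (19 bits)


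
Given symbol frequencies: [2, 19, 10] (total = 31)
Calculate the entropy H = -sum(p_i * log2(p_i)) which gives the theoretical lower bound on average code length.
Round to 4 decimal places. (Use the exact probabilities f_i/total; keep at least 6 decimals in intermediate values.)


Per-symbol terms -p_i * log2(p_i) with p_i = f_i/31:
  p = 2/31 = 0.064516: log2(p) = -3.954196, -p*log2(p) = 0.255109
  p = 19/31 = 0.612903: log2(p) = -0.706269, -p*log2(p) = 0.432874
  p = 10/31 = 0.322581: log2(p) = -1.632268, -p*log2(p) = 0.526538
H = 0.255109 + 0.432874 + 0.526538 = 1.214521

H = 1.2145 bits/symbol


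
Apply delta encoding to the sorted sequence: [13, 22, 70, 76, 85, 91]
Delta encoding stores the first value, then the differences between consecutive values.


First value: 13
Deltas:
  22 - 13 = 9
  70 - 22 = 48
  76 - 70 = 6
  85 - 76 = 9
  91 - 85 = 6


Delta encoded: [13, 9, 48, 6, 9, 6]


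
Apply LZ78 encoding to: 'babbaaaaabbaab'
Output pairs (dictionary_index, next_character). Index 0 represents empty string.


LZ78 encoding steps:
Dictionary: {0: ''}
Step 1: w='' (idx 0), next='b' -> output (0, 'b'), add 'b' as idx 1
Step 2: w='' (idx 0), next='a' -> output (0, 'a'), add 'a' as idx 2
Step 3: w='b' (idx 1), next='b' -> output (1, 'b'), add 'bb' as idx 3
Step 4: w='a' (idx 2), next='a' -> output (2, 'a'), add 'aa' as idx 4
Step 5: w='aa' (idx 4), next='a' -> output (4, 'a'), add 'aaa' as idx 5
Step 6: w='bb' (idx 3), next='a' -> output (3, 'a'), add 'bba' as idx 6
Step 7: w='a' (idx 2), next='b' -> output (2, 'b'), add 'ab' as idx 7


Encoded: [(0, 'b'), (0, 'a'), (1, 'b'), (2, 'a'), (4, 'a'), (3, 'a'), (2, 'b')]


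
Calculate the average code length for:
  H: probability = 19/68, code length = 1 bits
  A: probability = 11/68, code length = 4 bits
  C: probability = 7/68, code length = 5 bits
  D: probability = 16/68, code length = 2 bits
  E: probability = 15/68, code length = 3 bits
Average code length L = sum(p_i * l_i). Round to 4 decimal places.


Weighted contributions p_i * l_i:
  H: (19/68) * 1 = 19/68
  A: (11/68) * 4 = 44/68
  C: (7/68) * 5 = 35/68
  D: (16/68) * 2 = 32/68
  E: (15/68) * 3 = 45/68
Sum = (19 + 44 + 35 + 32 + 45)/68 = 175/68

L = 175/68 = 2.5735 bits/symbol


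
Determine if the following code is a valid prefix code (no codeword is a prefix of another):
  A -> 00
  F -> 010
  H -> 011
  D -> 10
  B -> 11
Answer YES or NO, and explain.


Checking each pair (does one codeword prefix another?):
  A='00' vs F='010': no prefix
  A='00' vs H='011': no prefix
  A='00' vs D='10': no prefix
  A='00' vs B='11': no prefix
  F='010' vs A='00': no prefix
  F='010' vs H='011': no prefix
  F='010' vs D='10': no prefix
  F='010' vs B='11': no prefix
  H='011' vs A='00': no prefix
  H='011' vs F='010': no prefix
  H='011' vs D='10': no prefix
  H='011' vs B='11': no prefix
  D='10' vs A='00': no prefix
  D='10' vs F='010': no prefix
  D='10' vs H='011': no prefix
  D='10' vs B='11': no prefix
  B='11' vs A='00': no prefix
  B='11' vs F='010': no prefix
  B='11' vs H='011': no prefix
  B='11' vs D='10': no prefix
No violation found over all pairs.

YES -- this is a valid prefix code. No codeword is a prefix of any other codeword.


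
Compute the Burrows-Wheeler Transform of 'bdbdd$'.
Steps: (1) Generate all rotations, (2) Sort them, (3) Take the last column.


Rotations (sorted):
  0: $bdbdd -> last char: d
  1: bdbdd$ -> last char: $
  2: bdd$bd -> last char: d
  3: d$bdbd -> last char: d
  4: dbdd$b -> last char: b
  5: dd$bdb -> last char: b


BWT = d$ddbb


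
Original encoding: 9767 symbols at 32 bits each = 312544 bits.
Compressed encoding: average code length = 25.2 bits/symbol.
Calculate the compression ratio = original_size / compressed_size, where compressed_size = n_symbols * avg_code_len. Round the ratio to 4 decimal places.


original_size = n_symbols * orig_bits = 9767 * 32 = 312544 bits
compressed_size = n_symbols * avg_code_len = 9767 * 25.2 = 246128.4 bits
ratio = original_size / compressed_size = 312544 / 246128.4 = 1.2698

Compression ratio = 1.2698


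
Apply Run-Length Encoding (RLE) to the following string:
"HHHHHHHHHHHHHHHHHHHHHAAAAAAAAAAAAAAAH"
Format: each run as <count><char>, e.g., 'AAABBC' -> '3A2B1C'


Scanning runs left to right:
  i=0: run of 'H' x 21 -> '21H'
  i=21: run of 'A' x 15 -> '15A'
  i=36: run of 'H' x 1 -> '1H'

RLE = 21H15A1H


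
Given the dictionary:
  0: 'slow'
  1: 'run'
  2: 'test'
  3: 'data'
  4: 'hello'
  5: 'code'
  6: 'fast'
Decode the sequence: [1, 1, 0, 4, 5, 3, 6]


Look up each index in the dictionary:
  1 -> 'run'
  1 -> 'run'
  0 -> 'slow'
  4 -> 'hello'
  5 -> 'code'
  3 -> 'data'
  6 -> 'fast'

Decoded: "run run slow hello code data fast"


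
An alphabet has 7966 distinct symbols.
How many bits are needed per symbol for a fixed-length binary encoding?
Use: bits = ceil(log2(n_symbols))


log2(7966) = 12.9596
Bracket: 2^12 = 4096 < 7966 <= 2^13 = 8192
So ceil(log2(7966)) = 13

bits = ceil(log2(7966)) = ceil(12.9596) = 13 bits


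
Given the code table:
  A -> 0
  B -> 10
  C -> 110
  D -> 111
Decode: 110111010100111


Decoding:
110 -> C
111 -> D
0 -> A
10 -> B
10 -> B
0 -> A
111 -> D


Result: CDABBAD


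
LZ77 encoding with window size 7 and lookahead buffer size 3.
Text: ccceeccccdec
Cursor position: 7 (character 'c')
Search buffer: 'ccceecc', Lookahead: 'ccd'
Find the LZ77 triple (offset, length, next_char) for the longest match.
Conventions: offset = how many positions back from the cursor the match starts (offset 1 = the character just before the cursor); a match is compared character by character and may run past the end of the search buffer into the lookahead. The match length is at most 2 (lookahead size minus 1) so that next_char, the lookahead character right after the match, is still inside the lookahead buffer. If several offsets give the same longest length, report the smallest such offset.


Try each offset into the search buffer:
  offset=1 (pos 6, char 'c'): match length 2
  offset=2 (pos 5, char 'c'): match length 2
  offset=3 (pos 4, char 'e'): match length 0
  offset=4 (pos 3, char 'e'): match length 0
  offset=5 (pos 2, char 'c'): match length 1
  offset=6 (pos 1, char 'c'): match length 2
  offset=7 (pos 0, char 'c'): match length 2
Longest match has length 2, found at offsets 1, 2, 6, 7; take the smallest, offset 1.
next_char = character at position 7 + 2 = 9 -> 'd'

Best match: offset=1, length=2 (matching 'cc' starting at position 6)
LZ77 triple: (1, 2, 'd')


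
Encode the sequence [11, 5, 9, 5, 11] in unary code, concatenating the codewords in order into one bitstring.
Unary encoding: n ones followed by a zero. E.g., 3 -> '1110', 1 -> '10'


Encode each number as n ones followed by a terminating 0:
  11 -> 111111111110 (12 bits)
  5 -> 111110 (6 bits)
  9 -> 1111111110 (10 bits)
  5 -> 111110 (6 bits)
  11 -> 111111111110 (12 bits)
Total length = 12 + 6 + 10 + 6 + 12 = 46 bits.

Unary([11, 5, 9, 5, 11]) = 1111111111101111101111111110111110111111111110 (46 bits)


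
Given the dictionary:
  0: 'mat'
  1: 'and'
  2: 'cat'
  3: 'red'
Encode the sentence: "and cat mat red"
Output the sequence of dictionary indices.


Look up each word in the dictionary:
  'and' -> 1
  'cat' -> 2
  'mat' -> 0
  'red' -> 3

Encoded: [1, 2, 0, 3]


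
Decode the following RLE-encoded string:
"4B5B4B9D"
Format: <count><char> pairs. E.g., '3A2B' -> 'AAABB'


Expanding each <count><char> pair:
  4B -> 'BBBB'
  5B -> 'BBBBB'
  4B -> 'BBBB'
  9D -> 'DDDDDDDDD'

Decoded = BBBBBBBBBBBBBDDDDDDDDD


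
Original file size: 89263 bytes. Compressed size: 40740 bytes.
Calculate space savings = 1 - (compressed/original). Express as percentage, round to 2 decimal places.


ratio = compressed/original = 40740/89263 = 0.456404
savings = 1 - ratio = 1 - 0.456404 = 0.543596
as a percentage: 0.543596 * 100 = 54.36%

Space savings = 1 - 40740/89263 = 54.36%


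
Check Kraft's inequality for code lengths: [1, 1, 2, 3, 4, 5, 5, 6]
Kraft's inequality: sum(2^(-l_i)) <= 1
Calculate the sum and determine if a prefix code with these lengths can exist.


Sum = 2^(-1) + 2^(-1) + 2^(-2) + 2^(-3) + 2^(-4) + 2^(-5) + 2^(-5) + 2^(-6)
    = 0.5 + 0.5 + 0.25 + 0.125 + 0.0625 + 0.03125 + 0.03125 + 0.015625
    = 97/64 = 1.515625
Since 1.515625 > 1, Kraft's inequality is NOT satisfied.
A prefix code with these lengths CANNOT exist.

Kraft sum = 1.515625. Not satisfied.


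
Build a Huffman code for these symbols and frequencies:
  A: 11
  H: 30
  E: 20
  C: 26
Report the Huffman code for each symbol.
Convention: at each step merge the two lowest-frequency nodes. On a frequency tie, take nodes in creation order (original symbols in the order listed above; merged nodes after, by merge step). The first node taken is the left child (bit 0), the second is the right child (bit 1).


Huffman tree construction:
Step 1: Merge A(11) + E(20) = 31
Step 2: Merge C(26) + H(30) = 56
Step 3: Merge (A+E)(31) + (C+H)(56) = 87
Read each symbol's code off the tree from the root (left child = 0, right child = 1).

Codes:
  A: 00 (length 2)
  H: 11 (length 2)
  E: 01 (length 2)
  C: 10 (length 2)
Average code length: 174/87 = 2.0000 bits/symbol


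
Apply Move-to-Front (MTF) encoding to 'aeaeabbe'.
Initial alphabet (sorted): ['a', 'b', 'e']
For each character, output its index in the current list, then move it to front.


MTF encoding:
'a': index 0 in ['a', 'b', 'e'] -> ['a', 'b', 'e']
'e': index 2 in ['a', 'b', 'e'] -> ['e', 'a', 'b']
'a': index 1 in ['e', 'a', 'b'] -> ['a', 'e', 'b']
'e': index 1 in ['a', 'e', 'b'] -> ['e', 'a', 'b']
'a': index 1 in ['e', 'a', 'b'] -> ['a', 'e', 'b']
'b': index 2 in ['a', 'e', 'b'] -> ['b', 'a', 'e']
'b': index 0 in ['b', 'a', 'e'] -> ['b', 'a', 'e']
'e': index 2 in ['b', 'a', 'e'] -> ['e', 'b', 'a']


Output: [0, 2, 1, 1, 1, 2, 0, 2]


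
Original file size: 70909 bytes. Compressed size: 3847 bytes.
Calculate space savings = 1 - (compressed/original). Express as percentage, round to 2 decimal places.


ratio = compressed/original = 3847/70909 = 0.054253
savings = 1 - ratio = 1 - 0.054253 = 0.945747
as a percentage: 0.945747 * 100 = 94.57%

Space savings = 1 - 3847/70909 = 94.57%


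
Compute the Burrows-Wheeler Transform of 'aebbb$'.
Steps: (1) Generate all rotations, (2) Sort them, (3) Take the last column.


Rotations (sorted):
  0: $aebbb -> last char: b
  1: aebbb$ -> last char: $
  2: b$aebb -> last char: b
  3: bb$aeb -> last char: b
  4: bbb$ae -> last char: e
  5: ebbb$a -> last char: a


BWT = b$bbea


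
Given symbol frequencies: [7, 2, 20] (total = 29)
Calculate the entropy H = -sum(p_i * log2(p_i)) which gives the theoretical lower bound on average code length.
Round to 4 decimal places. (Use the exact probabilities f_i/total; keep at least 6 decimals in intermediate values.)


Per-symbol terms -p_i * log2(p_i) with p_i = f_i/29:
  p = 7/29 = 0.241379: log2(p) = -2.050626, -p*log2(p) = 0.494979
  p = 2/29 = 0.068966: log2(p) = -3.857981, -p*log2(p) = 0.266068
  p = 20/29 = 0.689655: log2(p) = -0.536053, -p*log2(p) = 0.369692
H = 0.494979 + 0.266068 + 0.369692 = 1.130739

H = 1.1307 bits/symbol


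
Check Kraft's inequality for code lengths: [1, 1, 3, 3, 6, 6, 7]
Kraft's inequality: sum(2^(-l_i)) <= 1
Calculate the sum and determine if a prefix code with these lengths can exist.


Sum = 2^(-1) + 2^(-1) + 2^(-3) + 2^(-3) + 2^(-6) + 2^(-6) + 2^(-7)
    = 0.5 + 0.5 + 0.125 + 0.125 + 0.015625 + 0.015625 + 0.0078125
    = 165/128 = 1.2890625
Since 1.2890625 > 1, Kraft's inequality is NOT satisfied.
A prefix code with these lengths CANNOT exist.

Kraft sum = 1.2890625. Not satisfied.


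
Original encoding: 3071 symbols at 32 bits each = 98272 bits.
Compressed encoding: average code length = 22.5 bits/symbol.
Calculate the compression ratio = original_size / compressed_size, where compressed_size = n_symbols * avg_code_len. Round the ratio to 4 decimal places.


original_size = n_symbols * orig_bits = 3071 * 32 = 98272 bits
compressed_size = n_symbols * avg_code_len = 3071 * 22.5 = 69097.5 bits
ratio = original_size / compressed_size = 98272 / 69097.5 = 1.4222

Compression ratio = 1.4222


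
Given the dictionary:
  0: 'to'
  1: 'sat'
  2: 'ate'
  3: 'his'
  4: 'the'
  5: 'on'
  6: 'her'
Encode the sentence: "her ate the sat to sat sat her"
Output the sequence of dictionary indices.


Look up each word in the dictionary:
  'her' -> 6
  'ate' -> 2
  'the' -> 4
  'sat' -> 1
  'to' -> 0
  'sat' -> 1
  'sat' -> 1
  'her' -> 6

Encoded: [6, 2, 4, 1, 0, 1, 1, 6]


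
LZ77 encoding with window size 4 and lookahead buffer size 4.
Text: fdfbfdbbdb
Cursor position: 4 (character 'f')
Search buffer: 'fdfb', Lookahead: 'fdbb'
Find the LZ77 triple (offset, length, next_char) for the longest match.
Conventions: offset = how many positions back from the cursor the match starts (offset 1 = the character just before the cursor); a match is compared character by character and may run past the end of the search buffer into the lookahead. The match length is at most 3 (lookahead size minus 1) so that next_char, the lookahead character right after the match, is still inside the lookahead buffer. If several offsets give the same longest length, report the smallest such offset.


Try each offset into the search buffer:
  offset=1 (pos 3, char 'b'): match length 0
  offset=2 (pos 2, char 'f'): match length 1
  offset=3 (pos 1, char 'd'): match length 0
  offset=4 (pos 0, char 'f'): match length 2
Longest match has length 2 at offset 4.
next_char = character at position 4 + 2 = 6 -> 'b'

Best match: offset=4, length=2 (matching 'fd' starting at position 0)
LZ77 triple: (4, 2, 'b')


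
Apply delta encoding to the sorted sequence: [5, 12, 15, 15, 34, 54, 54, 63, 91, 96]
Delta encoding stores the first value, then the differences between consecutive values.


First value: 5
Deltas:
  12 - 5 = 7
  15 - 12 = 3
  15 - 15 = 0
  34 - 15 = 19
  54 - 34 = 20
  54 - 54 = 0
  63 - 54 = 9
  91 - 63 = 28
  96 - 91 = 5


Delta encoded: [5, 7, 3, 0, 19, 20, 0, 9, 28, 5]


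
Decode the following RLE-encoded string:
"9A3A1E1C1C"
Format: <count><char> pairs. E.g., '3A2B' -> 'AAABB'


Expanding each <count><char> pair:
  9A -> 'AAAAAAAAA'
  3A -> 'AAA'
  1E -> 'E'
  1C -> 'C'
  1C -> 'C'

Decoded = AAAAAAAAAAAAECC


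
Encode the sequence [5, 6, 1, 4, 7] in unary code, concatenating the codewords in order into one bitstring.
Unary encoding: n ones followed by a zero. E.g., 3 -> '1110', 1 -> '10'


Encode each number as n ones followed by a terminating 0:
  5 -> 111110 (6 bits)
  6 -> 1111110 (7 bits)
  1 -> 10 (2 bits)
  4 -> 11110 (5 bits)
  7 -> 11111110 (8 bits)
Total length = 6 + 7 + 2 + 5 + 8 = 28 bits.

Unary([5, 6, 1, 4, 7]) = 1111101111110101111011111110 (28 bits)
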